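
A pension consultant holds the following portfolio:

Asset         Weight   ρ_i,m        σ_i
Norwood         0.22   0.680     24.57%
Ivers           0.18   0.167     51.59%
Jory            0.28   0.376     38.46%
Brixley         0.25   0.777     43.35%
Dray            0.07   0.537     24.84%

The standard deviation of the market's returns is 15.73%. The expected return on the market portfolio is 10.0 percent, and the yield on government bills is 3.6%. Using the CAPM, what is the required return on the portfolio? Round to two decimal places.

β_Norwood = 0.680 × 24.57% / 15.73% = 1.0621
β_Ivers = 0.167 × 51.59% / 15.73% = 0.5477
β_Jory = 0.376 × 38.46% / 15.73% = 0.9193
β_Brixley = 0.777 × 43.35% / 15.73% = 2.1413
β_Dray = 0.537 × 24.84% / 15.73% = 0.8480
β_P = Σ w_i β_i = 0.22×1.0621 + 0.18×0.5477 + 0.28×0.9193 + 0.25×2.1413 + 0.07×0.8480 = 1.1843
MRP = 10.0% − 3.6% = 6.40%
E(R_P) = R_f + β_P × MRP = 3.6% + 1.1843 × 6.4% = 11.18%

11.18%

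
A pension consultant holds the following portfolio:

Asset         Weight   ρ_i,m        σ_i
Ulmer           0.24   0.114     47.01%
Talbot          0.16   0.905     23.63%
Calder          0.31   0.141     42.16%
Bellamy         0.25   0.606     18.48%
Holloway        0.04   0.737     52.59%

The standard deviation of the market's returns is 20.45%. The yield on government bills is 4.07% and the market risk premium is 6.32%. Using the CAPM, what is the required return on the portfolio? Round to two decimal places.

7.44%

β_Ulmer = 0.114 × 47.01% / 20.45% = 0.2621
β_Talbot = 0.905 × 23.63% / 20.45% = 1.0457
β_Calder = 0.141 × 42.16% / 20.45% = 0.2907
β_Bellamy = 0.606 × 18.48% / 20.45% = 0.5476
β_Holloway = 0.737 × 52.59% / 20.45% = 1.8953
β_P = Σ w_i β_i = 0.24×0.2621 + 0.16×1.0457 + 0.31×0.2907 + 0.25×0.5476 + 0.04×1.8953 = 0.5330
E(R_P) = R_f + β_P × MRP = 4.07% + 0.5330 × 6.32% = 7.44%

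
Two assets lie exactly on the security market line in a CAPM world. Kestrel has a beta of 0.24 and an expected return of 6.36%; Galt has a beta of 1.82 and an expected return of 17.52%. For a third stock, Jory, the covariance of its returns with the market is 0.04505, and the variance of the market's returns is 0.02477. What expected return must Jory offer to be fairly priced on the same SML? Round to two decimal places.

17.51%

MRP = (17.52% − 6.36%) / (1.82 − 0.24) = 7.0633%
R_f = 6.36% − 0.24 × 7.0633% = 4.6648%
β_Jory = Cov / Var(R_m) = 0.04505 / 0.02477 = 1.8187
E(R_Jory) = R_f + β × MRP = 4.6648% + 1.8187 × 7.0633% = 17.51%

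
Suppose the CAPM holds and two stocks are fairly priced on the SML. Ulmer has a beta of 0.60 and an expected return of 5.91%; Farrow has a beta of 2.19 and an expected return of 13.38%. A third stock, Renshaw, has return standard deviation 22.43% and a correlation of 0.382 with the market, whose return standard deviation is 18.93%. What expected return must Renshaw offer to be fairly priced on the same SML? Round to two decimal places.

MRP = (13.38% − 5.91%) / (2.19 − 0.60) = 4.6981%
R_f = 5.91% − 0.60 × 4.6981% = 3.0911%
β_Renshaw = ρ·σ_i/σ_m = 0.382 × 22.43 / 18.93 = 0.4526
E(R_Renshaw) = R_f + β × MRP = 3.0911% + 0.4526 × 4.6981% = 5.22%

5.22%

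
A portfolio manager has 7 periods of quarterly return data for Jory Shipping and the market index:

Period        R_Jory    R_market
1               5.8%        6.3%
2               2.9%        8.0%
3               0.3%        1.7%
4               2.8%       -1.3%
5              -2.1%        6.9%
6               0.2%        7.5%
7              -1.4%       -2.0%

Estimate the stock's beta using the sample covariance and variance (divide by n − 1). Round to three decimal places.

0.122

Mean R_i = (5.8 + 2.9 + 0.3 + 2.8 − 2.1 + 0.2 − 1.4) / 7 = 1.2143%
Mean R_m = (6.3 + 8.0 + 1.7 − 1.3 + 6.9 + 7.5 − 2.0) / 7 = 3.8714%
Σ(R_i − R̄_i)(R_m − R̄_m) = 13.5129  ⇒  Cov = 13.5129 / 6 = 2.2522
Σ(R_m − R̄_m)² = 111.2143  ⇒  Var(R_m) = 111.2143 / 6 = 18.5357
β = Cov / Var(R_m) = 2.2522 / 18.5357 = 0.1215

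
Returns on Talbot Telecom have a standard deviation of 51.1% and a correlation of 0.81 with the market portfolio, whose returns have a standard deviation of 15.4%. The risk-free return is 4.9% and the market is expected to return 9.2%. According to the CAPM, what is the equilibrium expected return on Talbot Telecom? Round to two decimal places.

β = ρ × σ_i / σ_m = 0.81 × 51.1% / 15.4% = 2.6877
MRP = 9.2% − 4.9% = 4.30%
E(R) = 4.9% + 2.6877 × 4.3% = 16.46%

16.46%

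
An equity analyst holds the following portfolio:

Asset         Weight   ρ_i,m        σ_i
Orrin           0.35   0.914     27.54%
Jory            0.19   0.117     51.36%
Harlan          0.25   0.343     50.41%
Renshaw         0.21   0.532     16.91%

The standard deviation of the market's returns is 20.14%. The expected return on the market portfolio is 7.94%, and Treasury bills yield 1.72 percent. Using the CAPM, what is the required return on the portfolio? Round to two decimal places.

6.71%

β_Orrin = 0.914 × 27.54% / 20.14% = 1.2498
β_Jory = 0.117 × 51.36% / 20.14% = 0.2984
β_Harlan = 0.343 × 50.41% / 20.14% = 0.8585
β_Renshaw = 0.532 × 16.91% / 20.14% = 0.4467
β_P = Σ w_i β_i = 0.35×1.2498 + 0.19×0.2984 + 0.25×0.8585 + 0.21×0.4467 = 0.8026
MRP = 7.94% − 1.72% = 6.22%
E(R_P) = R_f + β_P × MRP = 1.72% + 0.8026 × 6.22% = 6.71%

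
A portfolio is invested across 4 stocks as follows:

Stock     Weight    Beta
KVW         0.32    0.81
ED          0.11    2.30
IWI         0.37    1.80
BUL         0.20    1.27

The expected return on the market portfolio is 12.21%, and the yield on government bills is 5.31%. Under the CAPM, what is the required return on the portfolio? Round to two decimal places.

15.19%

β_P = Σ w_i β_i = 0.32×0.81 + 0.11×2.30 + 0.37×1.80 + 0.20×1.27 = 1.4322
MRP = 12.21% − 5.31% = 6.90%
E(R_P) = R_f + β_P × MRP = 5.31% + 1.4322 × 6.90% = 15.19%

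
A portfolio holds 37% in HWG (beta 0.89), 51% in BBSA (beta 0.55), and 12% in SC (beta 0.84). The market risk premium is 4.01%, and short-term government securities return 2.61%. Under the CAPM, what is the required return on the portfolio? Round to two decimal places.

5.46%

β_P = Σ w_i β_i = 0.37×0.89 + 0.51×0.55 + 0.12×0.84 = 0.7106
E(R_P) = R_f + β_P × MRP = 2.61% + 0.7106 × 4.01% = 5.46%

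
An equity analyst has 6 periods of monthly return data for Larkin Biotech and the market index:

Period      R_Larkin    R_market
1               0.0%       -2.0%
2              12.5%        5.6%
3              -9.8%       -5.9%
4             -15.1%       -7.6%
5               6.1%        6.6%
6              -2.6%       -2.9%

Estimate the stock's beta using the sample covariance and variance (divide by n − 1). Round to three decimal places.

Mean R_i = (0.0 + 12.5 − 9.8 − 15.1 + 6.1 − 2.6) / 6 = -1.4833%
Mean R_m = (-2.0 + 5.6 − 5.9 − 7.6 + 6.6 − 2.9) / 6 = -1.0333%
Σ(R_i − R̄_i)(R_m − R̄_m) = 281.1833  ⇒  Cov = 281.1833 / 5 = 56.2367
Σ(R_m − R̄_m)² = 173.4933  ⇒  Var(R_m) = 173.4933 / 5 = 34.6987
β = Cov / Var(R_m) = 56.2367 / 34.6987 = 1.6207

1.621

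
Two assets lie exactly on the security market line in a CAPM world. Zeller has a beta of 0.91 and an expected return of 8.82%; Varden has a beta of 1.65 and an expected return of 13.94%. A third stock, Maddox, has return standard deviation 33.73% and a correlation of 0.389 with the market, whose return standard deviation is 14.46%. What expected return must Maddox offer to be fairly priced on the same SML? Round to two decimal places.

8.80%

MRP = (13.94% − 8.82%) / (1.65 − 0.91) = 6.9189%
R_f = 8.82% − 0.91 × 6.9189% = 2.5238%
β_Maddox = ρ·σ_i/σ_m = 0.389 × 33.73 / 14.46 = 0.9074
E(R_Maddox) = R_f + β × MRP = 2.5238% + 0.9074 × 6.9189% = 8.80%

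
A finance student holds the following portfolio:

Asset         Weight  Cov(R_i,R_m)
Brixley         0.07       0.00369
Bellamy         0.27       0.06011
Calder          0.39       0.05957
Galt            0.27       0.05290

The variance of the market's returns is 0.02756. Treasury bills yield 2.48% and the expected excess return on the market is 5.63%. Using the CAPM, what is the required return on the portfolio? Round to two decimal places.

β_Brixley = 0.00369 / 0.02756 = 0.1339
β_Bellamy = 0.06011 / 0.02756 = 2.1811
β_Calder = 0.05957 / 0.02756 = 2.1615
β_Galt = 0.05290 / 0.02756 = 1.9194
β_P = Σ w_i β_i = 0.07×0.1339 + 0.27×2.1811 + 0.39×2.1615 + 0.27×1.9194 = 1.9595
E(R_P) = R_f + β_P × MRP = 2.48% + 1.9595 × 5.63% = 13.51%

13.51%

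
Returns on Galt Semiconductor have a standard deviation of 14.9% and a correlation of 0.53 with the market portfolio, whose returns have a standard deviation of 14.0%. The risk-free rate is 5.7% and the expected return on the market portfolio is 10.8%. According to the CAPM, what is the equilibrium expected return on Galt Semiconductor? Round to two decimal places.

β = ρ × σ_i / σ_m = 0.53 × 14.9% / 14.0% = 0.5641
MRP = 10.8% − 5.7% = 5.10%
E(R) = 5.7% + 0.5641 × 5.1% = 8.58%

8.58%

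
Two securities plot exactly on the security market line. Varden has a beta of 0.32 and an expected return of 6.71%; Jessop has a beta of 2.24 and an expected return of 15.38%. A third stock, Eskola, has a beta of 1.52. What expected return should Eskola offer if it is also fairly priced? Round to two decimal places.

12.13%

MRP (SML slope) = (15.38% − 6.71%) / (2.24 − 0.32) = 8.67% / 1.92 = 4.5156%
R_f (intercept) = 6.71% − 0.32 × 4.5156% = 5.2650%
E(R_Eskola) = R_f + β × MRP = 5.2650% + 1.52 × 4.5156% = 12.13%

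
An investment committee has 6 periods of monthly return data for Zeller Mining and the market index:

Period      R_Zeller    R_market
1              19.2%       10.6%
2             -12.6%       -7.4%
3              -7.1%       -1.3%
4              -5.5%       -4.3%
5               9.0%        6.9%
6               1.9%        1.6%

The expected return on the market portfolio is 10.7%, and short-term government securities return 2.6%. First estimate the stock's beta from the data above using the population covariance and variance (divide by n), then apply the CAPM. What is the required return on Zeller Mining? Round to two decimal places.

Mean R_i = (19.2 − 12.6 − 7.1 − 5.5 + 9.0 + 1.9) / 6 = 0.8167%
Mean R_m = (10.6 − 7.4 − 1.3 − 4.3 + 6.9 + 1.6) / 6 = 1.0167%
Σ(R_i − R̄_i)(R_m − R̄_m) = 389.7983  ⇒  Cov = 389.7983 / 6 = 64.9664
Σ(R_m − R̄_m)² = 231.2683  ⇒  Var(R_m) = 231.2683 / 6 = 38.5447
β = Cov / Var(R_m) = 64.9664 / 38.5447 = 1.6855
MRP = 10.7% − 2.6% = 8.10%
E(R) = R_f + β × MRP = 2.6% + 1.6855 × 8.1% = 16.25%

16.25%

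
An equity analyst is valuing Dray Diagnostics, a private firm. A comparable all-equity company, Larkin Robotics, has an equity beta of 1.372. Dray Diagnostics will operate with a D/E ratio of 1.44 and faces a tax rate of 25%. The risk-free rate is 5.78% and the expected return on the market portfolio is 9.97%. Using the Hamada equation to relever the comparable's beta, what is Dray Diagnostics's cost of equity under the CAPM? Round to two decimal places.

β_L = β_U × [1 + (1 − t)(D/E)] = 1.372 × [1 + (1 − 0.25) × 1.44]
    = 1.372 × [1 + 0.75 × 1.44] = 1.372 × 2.0800 = 2.8538
MRP = 9.97% − 5.78% = 4.19%
E(R) = R_f + β_L × MRP = 5.78% + 2.8538 × 4.19% = 17.74%

17.74%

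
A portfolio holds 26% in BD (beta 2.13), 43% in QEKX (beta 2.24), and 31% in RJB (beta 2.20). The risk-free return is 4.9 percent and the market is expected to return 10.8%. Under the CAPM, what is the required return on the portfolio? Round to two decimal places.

17.87%

β_P = Σ w_i β_i = 0.26×2.13 + 0.43×2.24 + 0.31×2.20 = 2.1990
MRP = 10.8% − 4.9% = 5.90%
E(R_P) = R_f + β_P × MRP = 4.9% + 2.1990 × 5.9% = 17.87%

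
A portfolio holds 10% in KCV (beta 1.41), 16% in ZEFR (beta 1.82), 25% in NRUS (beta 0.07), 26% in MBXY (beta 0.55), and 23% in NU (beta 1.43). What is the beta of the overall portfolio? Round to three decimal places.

0.922

β_P = Σ w_i β_i = 0.10×1.41 + 0.16×1.82 + 0.25×0.07 + 0.26×0.55 + 0.23×1.43 = 0.9216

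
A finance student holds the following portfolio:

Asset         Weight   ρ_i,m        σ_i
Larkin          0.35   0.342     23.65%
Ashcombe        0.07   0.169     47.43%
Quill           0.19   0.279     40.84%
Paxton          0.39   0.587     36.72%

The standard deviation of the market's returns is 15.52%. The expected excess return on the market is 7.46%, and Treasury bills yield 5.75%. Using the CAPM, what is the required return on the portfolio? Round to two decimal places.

12.46%

β_Larkin = 0.342 × 23.65% / 15.52% = 0.5212
β_Ashcombe = 0.169 × 47.43% / 15.52% = 0.5165
β_Quill = 0.279 × 40.84% / 15.52% = 0.7342
β_Paxton = 0.587 × 36.72% / 15.52% = 1.3888
β_P = Σ w_i β_i = 0.35×0.5212 + 0.07×0.5165 + 0.19×0.7342 + 0.39×1.3888 = 0.8997
E(R_P) = R_f + β_P × MRP = 5.75% + 0.8997 × 7.46% = 12.46%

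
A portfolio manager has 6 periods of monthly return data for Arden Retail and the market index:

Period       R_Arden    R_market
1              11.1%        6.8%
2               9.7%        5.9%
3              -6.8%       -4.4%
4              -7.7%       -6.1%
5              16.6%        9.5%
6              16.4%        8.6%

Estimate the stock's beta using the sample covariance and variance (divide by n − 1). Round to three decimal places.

1.610

Mean R_i = (11.1 + 9.7 − 6.8 − 7.7 + 16.6 + 16.4) / 6 = 6.5500%
Mean R_m = (6.8 + 5.9 − 4.4 − 6.1 + 9.5 + 8.6) / 6 = 3.3833%
Σ(R_i − R̄_i)(R_m − R̄_m) = 375.3750  ⇒  Cov = 375.3750 / 5 = 75.0750
Σ(R_m − R̄_m)² = 233.1483  ⇒  Var(R_m) = 233.1483 / 5 = 46.6297
β = Cov / Var(R_m) = 75.0750 / 46.6297 = 1.6100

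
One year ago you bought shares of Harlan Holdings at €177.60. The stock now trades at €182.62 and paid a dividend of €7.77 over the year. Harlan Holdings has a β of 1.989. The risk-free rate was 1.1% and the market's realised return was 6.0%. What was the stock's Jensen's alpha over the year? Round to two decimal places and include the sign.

-3.64%

Realised HPR = (P1 + D1 − P0) / P0 = (182.62 + 7.77 − 177.60) / 177.60 = 12.79 / 177.60 = 7.2016%
MRP = 6.0% − 1.1% = 4.90%
CAPM required = R_f + β·MRP = 1.1% + 1.989 × 4.9% = 10.8461%
α = realised − required = 7.2016% − 10.8461% = -3.64%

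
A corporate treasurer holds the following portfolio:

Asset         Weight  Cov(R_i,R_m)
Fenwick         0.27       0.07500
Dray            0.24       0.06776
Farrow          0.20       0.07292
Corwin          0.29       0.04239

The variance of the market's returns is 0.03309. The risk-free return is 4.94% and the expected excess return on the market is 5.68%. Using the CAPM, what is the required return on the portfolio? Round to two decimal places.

15.82%

β_Fenwick = 0.07500 / 0.03309 = 2.2665
β_Dray = 0.06776 / 0.03309 = 2.0477
β_Farrow = 0.07292 / 0.03309 = 2.2037
β_Corwin = 0.04239 / 0.03309 = 1.2811
β_P = Σ w_i β_i = 0.27×2.2665 + 0.24×2.0477 + 0.20×2.2037 + 0.29×1.2811 = 1.9157
E(R_P) = R_f + β_P × MRP = 4.94% + 1.9157 × 5.68% = 15.82%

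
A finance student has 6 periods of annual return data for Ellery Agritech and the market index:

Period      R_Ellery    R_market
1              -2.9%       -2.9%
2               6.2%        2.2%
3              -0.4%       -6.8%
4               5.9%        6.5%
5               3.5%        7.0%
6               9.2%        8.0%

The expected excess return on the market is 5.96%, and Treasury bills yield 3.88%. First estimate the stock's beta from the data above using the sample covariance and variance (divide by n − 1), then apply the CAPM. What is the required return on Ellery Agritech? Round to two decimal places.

7.52%

Mean R_i = (-2.9 + 6.2 − 0.4 + 5.9 + 3.5 + 9.2) / 6 = 3.5833%
Mean R_m = (-2.9 + 2.2 − 6.8 + 6.5 + 7.0 + 8.0) / 6 = 2.3333%
Σ(R_i − R̄_i)(R_m − R̄_m) = 111.0533  ⇒  Cov = 111.0533 / 5 = 22.2107
Σ(R_m − R̄_m)² = 182.0733  ⇒  Var(R_m) = 182.0733 / 5 = 36.4147
β = Cov / Var(R_m) = 22.2107 / 36.4147 = 0.6099
E(R) = R_f + β × MRP = 3.88% + 0.6099 × 5.96% = 7.52%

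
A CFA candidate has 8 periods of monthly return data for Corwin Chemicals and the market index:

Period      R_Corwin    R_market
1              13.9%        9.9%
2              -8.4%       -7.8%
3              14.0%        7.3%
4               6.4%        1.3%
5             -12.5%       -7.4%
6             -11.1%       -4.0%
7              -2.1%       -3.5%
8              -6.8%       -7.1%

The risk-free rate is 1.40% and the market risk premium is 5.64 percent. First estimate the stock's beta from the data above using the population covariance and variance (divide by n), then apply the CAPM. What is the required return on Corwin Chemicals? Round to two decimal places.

9.86%

Mean R_i = (13.9 − 8.4 + 14.0 + 6.4 − 12.5 − 11.1 − 2.1 − 6.8) / 8 = -0.8250%
Mean R_m = (9.9 − 7.8 + 7.3 + 1.3 − 7.4 − 4.0 − 3.5 − 7.1) / 8 = -1.4125%
Σ(R_i − R̄_i)(R_m − R̄_m) = 496.8575  ⇒  Cov = 496.8575 / 8 = 62.1072
Σ(R_m − R̄_m)² = 331.2888  ⇒  Var(R_m) = 331.2888 / 8 = 41.4111
β = Cov / Var(R_m) = 62.1072 / 41.4111 = 1.4998
E(R) = R_f + β × MRP = 1.40% + 1.4998 × 5.64% = 9.86%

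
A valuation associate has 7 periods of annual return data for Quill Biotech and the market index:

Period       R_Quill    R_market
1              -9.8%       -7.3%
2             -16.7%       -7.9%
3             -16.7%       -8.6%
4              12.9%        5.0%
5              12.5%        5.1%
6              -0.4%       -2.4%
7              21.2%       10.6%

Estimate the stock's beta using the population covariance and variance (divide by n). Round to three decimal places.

Mean R_i = (-9.8 − 16.7 − 16.7 + 12.9 + 12.5 − 0.4 + 21.2) / 7 = 0.4286%
Mean R_m = (-7.3 − 7.9 − 8.6 + 5.0 + 5.1 − 2.4 + 10.6) / 7 = -0.7857%
Σ(R_i − R̄_i)(R_m − R̄_m) = 703.3771  ⇒  Cov = 703.3771 / 7 = 100.4824
Σ(R_m − R̄_m)² = 354.4686  ⇒  Var(R_m) = 354.4686 / 7 = 50.6384
β = Cov / Var(R_m) = 100.4824 / 50.6384 = 1.9843

1.984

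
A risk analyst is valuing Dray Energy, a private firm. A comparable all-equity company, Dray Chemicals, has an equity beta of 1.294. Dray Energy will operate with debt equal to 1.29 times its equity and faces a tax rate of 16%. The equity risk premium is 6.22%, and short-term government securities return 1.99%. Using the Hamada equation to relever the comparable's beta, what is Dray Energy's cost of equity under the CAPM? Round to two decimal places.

β_L = β_U × [1 + (1 − t)(D/E)] = 1.294 × [1 + (1 − 0.16) × 1.29]
    = 1.294 × [1 + 0.84 × 1.29] = 1.294 × 2.0836 = 2.6962
E(R) = R_f + β_L × MRP = 1.99% + 2.6962 × 6.22% = 18.76%

18.76%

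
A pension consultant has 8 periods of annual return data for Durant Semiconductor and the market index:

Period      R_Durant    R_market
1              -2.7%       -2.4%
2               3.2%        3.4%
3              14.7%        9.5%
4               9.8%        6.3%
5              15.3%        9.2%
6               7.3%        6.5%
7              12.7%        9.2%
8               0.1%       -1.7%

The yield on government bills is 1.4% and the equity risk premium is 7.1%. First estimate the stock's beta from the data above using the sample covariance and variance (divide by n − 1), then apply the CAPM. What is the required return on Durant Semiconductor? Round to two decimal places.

Mean R_i = (-2.7 + 3.2 + 14.7 + 9.8 + 15.3 + 7.3 + 12.7 + 0.1) / 8 = 7.5500%
Mean R_m = (-2.4 + 3.4 + 9.5 + 6.3 + 9.2 + 6.5 + 9.2 − 1.7) / 8 = 5.0000%
Σ(R_i − R̄_i)(R_m − R̄_m) = 221.6300  ⇒  Cov = 221.6300 / 7 = 31.6614
Σ(R_m − R̄_m)² = 161.6800  ⇒  Var(R_m) = 161.6800 / 7 = 23.0971
β = Cov / Var(R_m) = 31.6614 / 23.0971 = 1.3708
E(R) = R_f + β × MRP = 1.4% + 1.3708 × 7.1% = 11.13%

11.13%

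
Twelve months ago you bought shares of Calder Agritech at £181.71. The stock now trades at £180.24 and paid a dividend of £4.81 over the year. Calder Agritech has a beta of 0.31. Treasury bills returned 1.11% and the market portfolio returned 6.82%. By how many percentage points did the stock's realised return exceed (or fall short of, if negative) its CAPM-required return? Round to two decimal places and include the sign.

Realised HPR = (P1 + D1 − P0) / P0 = (180.24 + 4.81 − 181.71) / 181.71 = 3.34 / 181.71 = 1.8381%
MRP = 6.82% − 1.11% = 5.71%
CAPM required = R_f + β·MRP = 1.11% + 0.31 × 5.71% = 2.8801%
α = realised − required = 1.8381% − 2.8801% = -1.04%

-1.04%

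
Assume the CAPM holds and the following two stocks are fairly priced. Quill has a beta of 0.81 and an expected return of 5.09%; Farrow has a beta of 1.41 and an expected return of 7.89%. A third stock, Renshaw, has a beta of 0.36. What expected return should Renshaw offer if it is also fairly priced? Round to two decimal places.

2.99%

MRP (SML slope) = (7.89% − 5.09%) / (1.41 − 0.81) = 2.80% / 0.60 = 4.6667%
R_f (intercept) = 5.09% − 0.81 × 4.6667% = 1.3100%
E(R_Renshaw) = R_f + β × MRP = 1.3100% + 0.36 × 4.6667% = 2.99%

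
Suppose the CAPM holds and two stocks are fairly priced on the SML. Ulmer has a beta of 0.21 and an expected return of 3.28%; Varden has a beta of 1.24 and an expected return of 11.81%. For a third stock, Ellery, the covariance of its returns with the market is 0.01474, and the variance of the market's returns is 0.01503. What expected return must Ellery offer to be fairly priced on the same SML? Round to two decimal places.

9.66%

MRP = (11.81% − 3.28%) / (1.24 − 0.21) = 8.2816%
R_f = 3.28% − 0.21 × 8.2816% = 1.5409%
β_Ellery = Cov / Var(R_m) = 0.01474 / 0.01503 = 0.9807
E(R_Ellery) = R_f + β × MRP = 1.5409% + 0.9807 × 8.2816% = 9.66%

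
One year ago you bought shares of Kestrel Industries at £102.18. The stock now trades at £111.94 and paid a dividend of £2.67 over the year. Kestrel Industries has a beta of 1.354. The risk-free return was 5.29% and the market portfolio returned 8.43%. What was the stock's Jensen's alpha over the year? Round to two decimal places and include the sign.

Realised HPR = (P1 + D1 − P0) / P0 = (111.94 + 2.67 − 102.18) / 102.18 = 12.43 / 102.18 = 12.1648%
MRP = 8.43% − 5.29% = 3.14%
CAPM required = R_f + β·MRP = 5.29% + 1.354 × 3.14% = 9.54156%
α = realised − required = 12.1648% − 9.54156% = +2.62%

+2.62%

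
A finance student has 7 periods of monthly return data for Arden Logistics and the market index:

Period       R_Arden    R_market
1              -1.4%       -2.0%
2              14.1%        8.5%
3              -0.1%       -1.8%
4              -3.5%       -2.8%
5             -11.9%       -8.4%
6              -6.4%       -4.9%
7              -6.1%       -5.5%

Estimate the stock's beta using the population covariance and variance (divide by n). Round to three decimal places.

1.521

Mean R_i = (-1.4 + 14.1 − 0.1 − 3.5 − 11.9 − 6.4 − 6.1) / 7 = -2.1857%
Mean R_m = (-2.0 + 8.5 − 1.8 − 2.8 − 8.4 − 4.9 − 5.5) / 7 = -2.4143%
Σ(R_i − R̄_i)(R_m − R̄_m) = 260.5614  ⇒  Cov = 260.5614 / 7 = 37.2231
Σ(R_m − R̄_m)² = 171.3486  ⇒  Var(R_m) = 171.3486 / 7 = 24.4784
β = Cov / Var(R_m) = 37.2231 / 24.4784 = 1.5207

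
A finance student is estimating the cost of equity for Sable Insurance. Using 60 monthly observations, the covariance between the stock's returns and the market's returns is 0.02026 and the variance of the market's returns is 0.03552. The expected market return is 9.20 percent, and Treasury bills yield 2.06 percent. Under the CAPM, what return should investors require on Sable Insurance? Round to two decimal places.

β = Cov(R_i, R_m) / Var(R_m) = 0.02026 / 0.03552 = 0.5704
MRP = 9.20% − 2.06% = 7.14%
E(R) = R_f + β × MRP = 2.06% + 0.5704 × 7.14% = 6.13%

6.13%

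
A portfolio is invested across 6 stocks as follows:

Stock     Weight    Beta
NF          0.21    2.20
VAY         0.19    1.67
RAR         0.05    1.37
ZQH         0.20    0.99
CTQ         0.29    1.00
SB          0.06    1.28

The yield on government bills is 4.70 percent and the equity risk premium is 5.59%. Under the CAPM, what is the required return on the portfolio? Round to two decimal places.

β_P = Σ w_i β_i = 0.21×2.20 + 0.19×1.67 + 0.05×1.37 + 0.20×0.99 + 0.29×1.00 + 0.06×1.28 = 1.4126
E(R_P) = R_f + β_P × MRP = 4.70% + 1.4126 × 5.59% = 12.60%

12.60%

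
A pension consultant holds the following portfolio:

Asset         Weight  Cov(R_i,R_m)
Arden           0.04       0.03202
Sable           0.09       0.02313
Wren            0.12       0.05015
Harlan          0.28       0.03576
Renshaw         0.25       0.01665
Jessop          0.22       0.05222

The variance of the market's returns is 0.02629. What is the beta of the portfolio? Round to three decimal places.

β_Arden = 0.03202 / 0.02629 = 1.2180
β_Sable = 0.02313 / 0.02629 = 0.8798
β_Wren = 0.05015 / 0.02629 = 1.9076
β_Harlan = 0.03576 / 0.02629 = 1.3602
β_Renshaw = 0.01665 / 0.02629 = 0.6333
β_Jessop = 0.05222 / 0.02629 = 1.9863
β_P = Σ w_i β_i = 0.04×1.2180 + 0.09×0.8798 + 0.12×1.9076 + 0.28×1.3602 + 0.25×0.6333 + 0.22×1.9863 = 1.3330

1.333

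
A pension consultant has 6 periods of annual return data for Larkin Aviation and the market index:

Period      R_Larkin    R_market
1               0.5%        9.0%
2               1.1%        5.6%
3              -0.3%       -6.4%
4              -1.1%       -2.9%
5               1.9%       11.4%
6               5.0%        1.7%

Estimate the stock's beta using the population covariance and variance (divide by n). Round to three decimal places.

Mean R_i = (0.5 + 1.1 − 0.3 − 1.1 + 1.9 + 5.0) / 6 = 1.1833%
Mean R_m = (9.0 + 5.6 − 6.4 − 2.9 + 11.4 + 1.7) / 6 = 3.0667%
Σ(R_i − R̄_i)(R_m − R̄_m) = 24.1567  ⇒  Cov = 24.1567 / 6 = 4.0261
Σ(R_m − R̄_m)² = 238.1533  ⇒  Var(R_m) = 238.1533 / 6 = 39.6922
β = Cov / Var(R_m) = 4.0261 / 39.6922 = 0.1014

0.101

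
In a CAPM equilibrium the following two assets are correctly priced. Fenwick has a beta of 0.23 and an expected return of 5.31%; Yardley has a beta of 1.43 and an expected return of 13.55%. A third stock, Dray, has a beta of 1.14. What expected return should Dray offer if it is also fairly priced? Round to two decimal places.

MRP (SML slope) = (13.55% − 5.31%) / (1.43 − 0.23) = 8.24% / 1.20 = 6.8667%
R_f (intercept) = 5.31% − 0.23 × 6.8667% = 3.7307%
E(R_Dray) = R_f + β × MRP = 3.7307% + 1.14 × 6.8667% = 11.56%

11.56%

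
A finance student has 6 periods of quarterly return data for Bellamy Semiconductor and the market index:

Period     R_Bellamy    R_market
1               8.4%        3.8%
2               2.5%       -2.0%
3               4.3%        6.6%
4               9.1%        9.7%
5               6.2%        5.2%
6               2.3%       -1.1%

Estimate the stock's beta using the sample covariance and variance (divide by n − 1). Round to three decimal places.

Mean R_i = (8.4 + 2.5 + 4.3 + 9.1 + 6.2 + 2.3) / 6 = 5.4667%
Mean R_m = (3.8 − 2.0 + 6.6 + 9.7 + 5.2 − 1.1) / 6 = 3.7000%
Σ(R_i − R̄_i)(R_m − R̄_m) = 51.9200  ⇒  Cov = 51.9200 / 5 = 10.3840
Σ(R_m − R̄_m)² = 102.2000  ⇒  Var(R_m) = 102.2000 / 5 = 20.4400
β = Cov / Var(R_m) = 10.3840 / 20.4400 = 0.5080

0.508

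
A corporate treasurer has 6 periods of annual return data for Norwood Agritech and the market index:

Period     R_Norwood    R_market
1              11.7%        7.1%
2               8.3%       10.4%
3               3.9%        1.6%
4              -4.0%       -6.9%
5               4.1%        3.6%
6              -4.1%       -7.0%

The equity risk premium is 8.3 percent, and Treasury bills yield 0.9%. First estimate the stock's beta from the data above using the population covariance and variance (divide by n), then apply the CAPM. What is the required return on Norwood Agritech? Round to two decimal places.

7.90%

Mean R_i = (11.7 + 8.3 + 3.9 − 4.0 + 4.1 − 4.1) / 6 = 3.3167%
Mean R_m = (7.1 + 10.4 + 1.6 − 6.9 + 3.6 − 7.0) / 6 = 1.4667%
Σ(R_i − R̄_i)(R_m − R̄_m) = 217.5033  ⇒  Cov = 217.5033 / 6 = 36.2506
Σ(R_m − R̄_m)² = 257.7933  ⇒  Var(R_m) = 257.7933 / 6 = 42.9656
β = Cov / Var(R_m) = 36.2506 / 42.9656 = 0.8437
E(R) = R_f + β × MRP = 0.9% + 0.8437 × 8.3% = 7.90%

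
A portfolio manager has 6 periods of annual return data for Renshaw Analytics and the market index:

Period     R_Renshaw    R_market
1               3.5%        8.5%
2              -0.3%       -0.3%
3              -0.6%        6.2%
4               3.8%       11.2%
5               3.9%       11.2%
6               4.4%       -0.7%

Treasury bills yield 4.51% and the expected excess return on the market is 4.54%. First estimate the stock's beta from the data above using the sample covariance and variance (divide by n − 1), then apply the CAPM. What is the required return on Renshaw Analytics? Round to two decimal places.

Mean R_i = (3.5 − 0.3 − 0.6 + 3.8 + 3.9 + 4.4) / 6 = 2.4500%
Mean R_m = (8.5 − 0.3 + 6.2 + 11.2 + 11.2 − 0.7) / 6 = 6.0167%
Σ(R_i − R̄_i)(R_m − R̄_m) = 20.8350  ⇒  Cov = 20.8350 / 5 = 4.1670
Σ(R_m − R̄_m)² = 144.9483  ⇒  Var(R_m) = 144.9483 / 5 = 28.9897
β = Cov / Var(R_m) = 4.1670 / 28.9897 = 0.1437
E(R) = R_f + β × MRP = 4.51% + 0.1437 × 4.54% = 5.16%

5.16%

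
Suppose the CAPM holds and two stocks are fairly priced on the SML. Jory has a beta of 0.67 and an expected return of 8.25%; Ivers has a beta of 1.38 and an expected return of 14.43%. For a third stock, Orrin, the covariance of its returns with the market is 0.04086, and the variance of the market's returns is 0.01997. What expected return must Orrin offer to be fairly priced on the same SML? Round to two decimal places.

MRP = (14.43% − 8.25%) / (1.38 − 0.67) = 8.7042%
R_f = 8.25% − 0.67 × 8.7042% = 2.4182%
β_Orrin = Cov / Var(R_m) = 0.04086 / 0.01997 = 2.0461
E(R_Orrin) = R_f + β × MRP = 2.4182% + 2.0461 × 8.7042% = 20.23%

20.23%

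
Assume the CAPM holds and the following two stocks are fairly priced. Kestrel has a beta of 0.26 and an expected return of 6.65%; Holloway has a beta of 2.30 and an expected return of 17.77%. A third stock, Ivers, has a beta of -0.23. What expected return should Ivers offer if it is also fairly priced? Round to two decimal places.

MRP (SML slope) = (17.77% − 6.65%) / (2.30 − 0.26) = 11.12% / 2.04 = 5.4510%
R_f (intercept) = 6.65% − 0.26 × 5.4510% = 5.2327%
E(R_Ivers) = R_f + β × MRP = 5.2327% + -0.23 × 5.4510% = 3.98%

3.98%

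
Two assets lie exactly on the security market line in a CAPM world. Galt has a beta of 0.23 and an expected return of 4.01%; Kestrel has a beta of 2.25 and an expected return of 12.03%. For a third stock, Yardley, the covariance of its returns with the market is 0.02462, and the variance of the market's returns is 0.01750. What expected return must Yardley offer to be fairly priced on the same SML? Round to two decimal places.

8.68%

MRP = (12.03% − 4.01%) / (2.25 − 0.23) = 3.9703%
R_f = 4.01% − 0.23 × 3.9703% = 3.0968%
β_Yardley = Cov / Var(R_m) = 0.02462 / 0.01750 = 1.4069
E(R_Yardley) = R_f + β × MRP = 3.0968% + 1.4069 × 3.9703% = 8.68%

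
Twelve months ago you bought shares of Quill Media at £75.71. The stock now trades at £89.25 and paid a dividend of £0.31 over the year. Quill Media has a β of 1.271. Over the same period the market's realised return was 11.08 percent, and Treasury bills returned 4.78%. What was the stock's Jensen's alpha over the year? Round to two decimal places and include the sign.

+5.51%

Realised HPR = (P1 + D1 − P0) / P0 = (89.25 + 0.31 − 75.71) / 75.71 = 13.85 / 75.71 = 18.2935%
MRP = 11.08% − 4.78% = 6.30%
CAPM required = R_f + β·MRP = 4.78% + 1.271 × 6.30% = 12.78730%
α = realised − required = 18.2935% − 12.78730% = +5.51%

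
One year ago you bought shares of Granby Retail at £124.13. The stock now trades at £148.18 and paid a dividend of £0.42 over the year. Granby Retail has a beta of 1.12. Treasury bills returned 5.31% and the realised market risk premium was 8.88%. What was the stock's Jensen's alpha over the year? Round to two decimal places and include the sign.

Realised HPR = (P1 + D1 − P0) / P0 = (148.18 + 0.42 − 124.13) / 124.13 = 24.47 / 124.13 = 19.7132%
CAPM required = R_f + β·MRP = 5.31% + 1.12 × 8.88% = 15.2556%
α = realised − required = 19.7132% − 15.2556% = +4.46%

+4.46%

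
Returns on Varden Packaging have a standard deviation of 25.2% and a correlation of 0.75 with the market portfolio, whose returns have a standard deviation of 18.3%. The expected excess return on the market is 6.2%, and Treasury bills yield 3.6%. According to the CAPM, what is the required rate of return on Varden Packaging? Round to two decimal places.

β = ρ × σ_i / σ_m = 0.75 × 25.2% / 18.3% = 1.0328
E(R) = 3.6% + 1.0328 × 6.2% = 10.00%

10.00%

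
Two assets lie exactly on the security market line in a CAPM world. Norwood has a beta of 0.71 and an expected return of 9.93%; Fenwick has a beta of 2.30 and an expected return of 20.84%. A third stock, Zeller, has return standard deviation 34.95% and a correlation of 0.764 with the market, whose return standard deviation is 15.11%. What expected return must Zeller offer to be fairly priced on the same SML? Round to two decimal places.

17.18%

MRP = (20.84% − 9.93%) / (2.30 − 0.71) = 6.8616%
R_f = 9.93% − 0.71 × 6.8616% = 5.0583%
β_Zeller = ρ·σ_i/σ_m = 0.764 × 34.95 / 15.11 = 1.7672
E(R_Zeller) = R_f + β × MRP = 5.0583% + 1.7672 × 6.8616% = 17.18%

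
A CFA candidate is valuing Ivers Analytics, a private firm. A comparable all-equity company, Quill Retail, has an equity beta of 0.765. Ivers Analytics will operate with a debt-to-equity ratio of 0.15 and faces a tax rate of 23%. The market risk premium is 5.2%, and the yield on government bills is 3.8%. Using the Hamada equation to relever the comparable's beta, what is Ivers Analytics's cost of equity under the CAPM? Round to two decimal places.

8.24%

β_L = β_U × [1 + (1 − t)(D/E)] = 0.765 × [1 + (1 − 0.23) × 0.15]
    = 0.765 × [1 + 0.77 × 0.15] = 0.765 × 1.1155 = 0.8534
E(R) = R_f + β_L × MRP = 3.8% + 0.8534 × 5.2% = 8.24%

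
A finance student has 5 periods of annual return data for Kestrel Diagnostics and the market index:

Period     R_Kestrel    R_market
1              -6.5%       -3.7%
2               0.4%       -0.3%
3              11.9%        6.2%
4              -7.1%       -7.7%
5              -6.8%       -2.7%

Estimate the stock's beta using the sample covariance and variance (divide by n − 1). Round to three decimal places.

1.495

Mean R_i = (-6.5 + 0.4 + 11.9 − 7.1 − 6.8) / 5 = -1.6200%
Mean R_m = (-3.7 − 0.3 + 6.2 − 7.7 − 2.7) / 5 = -1.6400%
Σ(R_i − R̄_i)(R_m − R̄_m) = 157.4560  ⇒  Cov = 157.4560 / 4 = 39.3640
Σ(R_m − R̄_m)² = 105.3520  ⇒  Var(R_m) = 105.3520 / 4 = 26.3380
β = Cov / Var(R_m) = 39.3640 / 26.3380 = 1.4946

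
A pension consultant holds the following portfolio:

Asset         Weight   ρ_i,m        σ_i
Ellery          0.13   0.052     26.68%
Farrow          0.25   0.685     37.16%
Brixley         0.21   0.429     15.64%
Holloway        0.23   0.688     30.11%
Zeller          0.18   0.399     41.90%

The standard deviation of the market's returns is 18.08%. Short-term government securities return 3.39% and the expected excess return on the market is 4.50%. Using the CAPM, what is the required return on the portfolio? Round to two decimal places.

β_Ellery = 0.052 × 26.68% / 18.08% = 0.0767
β_Farrow = 0.685 × 37.16% / 18.08% = 1.4079
β_Brixley = 0.429 × 15.64% / 18.08% = 0.3711
β_Holloway = 0.688 × 30.11% / 18.08% = 1.1458
β_Zeller = 0.399 × 41.90% / 18.08% = 0.9247
β_P = Σ w_i β_i = 0.13×0.0767 + 0.25×1.4079 + 0.21×0.3711 + 0.23×1.1458 + 0.18×0.9247 = 0.8699
E(R_P) = R_f + β_P × MRP = 3.39% + 0.8699 × 4.50% = 7.30%

7.30%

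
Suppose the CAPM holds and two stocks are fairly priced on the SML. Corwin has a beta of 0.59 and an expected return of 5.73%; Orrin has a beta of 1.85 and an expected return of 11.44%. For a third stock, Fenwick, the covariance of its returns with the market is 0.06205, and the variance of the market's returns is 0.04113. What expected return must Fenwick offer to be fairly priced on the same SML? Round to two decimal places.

MRP = (11.44% − 5.73%) / (1.85 − 0.59) = 4.5317%
R_f = 5.73% − 0.59 × 4.5317% = 3.0563%
β_Fenwick = Cov / Var(R_m) = 0.06205 / 0.04113 = 1.5086
E(R_Fenwick) = R_f + β × MRP = 3.0563% + 1.5086 × 4.5317% = 9.89%

9.89%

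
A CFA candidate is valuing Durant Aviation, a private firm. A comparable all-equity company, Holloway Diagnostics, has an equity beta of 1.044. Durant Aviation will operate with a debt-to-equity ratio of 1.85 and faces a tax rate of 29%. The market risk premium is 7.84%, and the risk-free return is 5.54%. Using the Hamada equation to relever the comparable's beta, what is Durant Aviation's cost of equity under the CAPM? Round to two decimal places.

24.48%

β_L = β_U × [1 + (1 − t)(D/E)] = 1.044 × [1 + (1 − 0.29) × 1.85]
    = 1.044 × [1 + 0.71 × 1.85] = 1.044 × 2.3135 = 2.4153
E(R) = R_f + β_L × MRP = 5.54% + 2.4153 × 7.84% = 24.48%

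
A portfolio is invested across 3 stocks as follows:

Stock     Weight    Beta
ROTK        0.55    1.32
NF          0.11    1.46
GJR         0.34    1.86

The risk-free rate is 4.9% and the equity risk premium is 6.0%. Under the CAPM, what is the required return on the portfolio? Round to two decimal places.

14.01%

β_P = Σ w_i β_i = 0.55×1.32 + 0.11×1.46 + 0.34×1.86 = 1.5190
E(R_P) = R_f + β_P × MRP = 4.9% + 1.5190 × 6.0% = 14.01%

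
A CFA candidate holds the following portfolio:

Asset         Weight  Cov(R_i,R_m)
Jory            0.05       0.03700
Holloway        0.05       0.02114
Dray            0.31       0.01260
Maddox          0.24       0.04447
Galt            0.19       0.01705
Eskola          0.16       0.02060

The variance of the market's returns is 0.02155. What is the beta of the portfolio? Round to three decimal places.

1.115

β_Jory = 0.03700 / 0.02155 = 1.7169
β_Holloway = 0.02114 / 0.02155 = 0.9810
β_Dray = 0.01260 / 0.02155 = 0.5847
β_Maddox = 0.04447 / 0.02155 = 2.0636
β_Galt = 0.01705 / 0.02155 = 0.7912
β_Eskola = 0.02060 / 0.02155 = 0.9559
β_P = Σ w_i β_i = 0.05×1.7169 + 0.05×0.9810 + 0.31×0.5847 + 0.24×2.0636 + 0.19×0.7912 + 0.16×0.9559 = 1.1147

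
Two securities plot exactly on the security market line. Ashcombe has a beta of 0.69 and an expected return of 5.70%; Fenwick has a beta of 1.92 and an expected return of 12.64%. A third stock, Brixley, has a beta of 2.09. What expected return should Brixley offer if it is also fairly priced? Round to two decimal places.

13.60%

MRP (SML slope) = (12.64% − 5.70%) / (1.92 − 0.69) = 6.94% / 1.23 = 5.6423%
R_f (intercept) = 5.70% − 0.69 × 5.6423% = 1.8068%
E(R_Brixley) = R_f + β × MRP = 1.8068% + 2.09 × 5.6423% = 13.60%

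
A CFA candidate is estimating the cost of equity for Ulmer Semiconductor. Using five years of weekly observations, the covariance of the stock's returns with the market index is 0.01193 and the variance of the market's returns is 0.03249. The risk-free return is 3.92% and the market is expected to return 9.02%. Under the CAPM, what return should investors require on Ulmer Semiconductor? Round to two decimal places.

5.79%

β = Cov(R_i, R_m) / Var(R_m) = 0.01193 / 0.03249 = 0.3672
MRP = 9.02% − 3.92% = 5.10%
E(R) = R_f + β × MRP = 3.92% + 0.3672 × 5.10% = 5.79%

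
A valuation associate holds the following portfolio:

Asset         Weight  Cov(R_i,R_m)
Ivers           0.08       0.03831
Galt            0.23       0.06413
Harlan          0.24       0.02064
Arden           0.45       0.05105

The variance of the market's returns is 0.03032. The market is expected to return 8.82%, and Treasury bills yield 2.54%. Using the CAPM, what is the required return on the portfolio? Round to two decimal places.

β_Ivers = 0.03831 / 0.03032 = 1.2635
β_Galt = 0.06413 / 0.03032 = 2.1151
β_Harlan = 0.02064 / 0.03032 = 0.6807
β_Arden = 0.05105 / 0.03032 = 1.6837
β_P = Σ w_i β_i = 0.08×1.2635 + 0.23×2.1151 + 0.24×0.6807 + 0.45×1.6837 = 1.5086
MRP = 8.82% − 2.54% = 6.28%
E(R_P) = R_f + β_P × MRP = 2.54% + 1.5086 × 6.28% = 12.01%

12.01%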